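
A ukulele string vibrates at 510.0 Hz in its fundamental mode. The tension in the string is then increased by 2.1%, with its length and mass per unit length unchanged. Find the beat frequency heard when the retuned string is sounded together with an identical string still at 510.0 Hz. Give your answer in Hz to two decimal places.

For a string, f ∝ √T, so the new frequency is 510.0·√1.021 = 515.3272 Hz.
f_beat = |515.3272 − 510.0| = 5.33 Hz.

5.33 Hz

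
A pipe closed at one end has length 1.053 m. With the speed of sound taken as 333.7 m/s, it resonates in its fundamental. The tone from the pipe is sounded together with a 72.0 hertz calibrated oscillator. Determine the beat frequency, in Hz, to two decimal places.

7.23 Hz

Closed pipe (odd harmonics): f_n = n·v/(4L) = 1·333.7/(4·1.053) = 79.2260 Hz.
f_beat = |79.2260 − 72.0| = 7.23 Hz.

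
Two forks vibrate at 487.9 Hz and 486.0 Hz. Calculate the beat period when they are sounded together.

0.526 s

f_beat = |487.9 − 486.0| = 1.9 Hz.
Beat period T = 1 / f_beat = 1 / 1.9 s.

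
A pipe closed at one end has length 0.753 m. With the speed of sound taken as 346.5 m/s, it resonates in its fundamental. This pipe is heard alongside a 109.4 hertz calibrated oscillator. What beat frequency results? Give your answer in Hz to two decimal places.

5.64 Hz

Closed pipe (odd harmonics): f_n = n·v/(4L) = 1·346.5/(4·0.753) = 115.0398 Hz.
f_beat = |115.0398 − 109.4| = 5.64 Hz.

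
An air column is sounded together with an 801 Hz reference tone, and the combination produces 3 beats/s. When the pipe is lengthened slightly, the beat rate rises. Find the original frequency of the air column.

|f − 801| = 3, so the air column was at either 798 Hz or 804 Hz.
A longer pipe has a lower fundamental; the adjustment lowers the air column's frequency.
The beat rate rose, so the adjustment moved the air column further from 801 Hz — it was already below the reference.

798 Hz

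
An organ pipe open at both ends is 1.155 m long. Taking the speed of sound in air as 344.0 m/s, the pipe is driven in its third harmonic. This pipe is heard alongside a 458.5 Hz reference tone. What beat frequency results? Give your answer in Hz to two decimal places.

Open pipe: f_n = n·v/(2L) = 3·344.0/(2·1.155) = 446.7532 Hz.
f_beat = |446.7532 − 458.5| = 11.75 Hz.

11.75 Hz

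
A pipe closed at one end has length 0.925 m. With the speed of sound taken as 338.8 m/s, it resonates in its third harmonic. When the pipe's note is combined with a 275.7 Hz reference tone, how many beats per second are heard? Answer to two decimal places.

1.00 Hz

Closed pipe (odd harmonics): f_n = n·v/(4L) = 3·338.8/(4·0.925) = 274.7027 Hz.
f_beat = |274.7027 − 275.7| = 1.00 Hz.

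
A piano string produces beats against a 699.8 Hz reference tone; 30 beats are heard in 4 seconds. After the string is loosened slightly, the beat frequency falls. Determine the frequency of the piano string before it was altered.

707.3 Hz

Beat frequency = 30/4 = 7.5 Hz.
|f − 699.8| = 7.5, so the piano string was at either 692.3 Hz or 707.3 Hz.
Reducing tension lowers a string's frequency; the adjustment lowers the piano string's frequency.
The beat rate fell, so the adjustment moved the piano string toward 699.8 Hz — it must have started above the reference.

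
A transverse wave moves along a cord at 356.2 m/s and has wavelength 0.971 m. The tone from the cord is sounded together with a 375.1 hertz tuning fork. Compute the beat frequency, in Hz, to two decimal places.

Source frequency f = v/λ = 356.2/0.971 = 366.8383 Hz.
f_beat = |366.8383 − 375.1| = 8.26 Hz.

8.26 Hz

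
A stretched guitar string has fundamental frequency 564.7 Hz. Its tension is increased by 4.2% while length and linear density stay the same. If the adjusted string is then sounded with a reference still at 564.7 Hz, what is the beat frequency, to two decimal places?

11.74 Hz

For a string, f ∝ √T, so the new frequency is 564.7·√1.042 = 576.4367 Hz.
f_beat = |576.4367 − 564.7| = 11.74 Hz.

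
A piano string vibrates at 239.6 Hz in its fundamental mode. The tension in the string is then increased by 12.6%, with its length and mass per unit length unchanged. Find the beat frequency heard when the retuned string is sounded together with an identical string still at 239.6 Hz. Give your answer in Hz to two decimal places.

For a string, f ∝ √T, so the new frequency is 239.6·√1.126 = 254.2471 Hz.
f_beat = |254.2471 − 239.6| = 14.65 Hz.

14.65 Hz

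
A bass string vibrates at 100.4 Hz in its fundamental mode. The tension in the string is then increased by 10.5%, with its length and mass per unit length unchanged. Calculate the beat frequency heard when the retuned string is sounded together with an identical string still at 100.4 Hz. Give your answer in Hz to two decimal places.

For a string, f ∝ √T, so the new frequency is 100.4·√1.105 = 105.5395 Hz.
f_beat = |105.5395 − 100.4| = 5.14 Hz.

5.14 Hz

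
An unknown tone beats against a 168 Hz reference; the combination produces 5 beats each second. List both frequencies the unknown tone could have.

|f − 168| = 5, so f = 168 ± 5.

163 Hz or 173 Hz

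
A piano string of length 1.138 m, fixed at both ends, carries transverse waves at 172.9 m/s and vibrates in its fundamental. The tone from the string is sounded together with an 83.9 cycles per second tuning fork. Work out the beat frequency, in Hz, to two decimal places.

7.93 Hz

For a string fixed at both ends, f_n = n·v/(2L) = 1·172.9/(2·1.138) = 75.9666 Hz.
f_beat = |75.9666 − 83.9| = 7.93 Hz.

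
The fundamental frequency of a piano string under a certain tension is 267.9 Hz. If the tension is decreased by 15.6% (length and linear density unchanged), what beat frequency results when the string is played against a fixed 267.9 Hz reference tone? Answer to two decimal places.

21.78 Hz

For a string, f ∝ √T, so the new frequency is 267.9·√0.844 = 246.1183 Hz.
f_beat = |246.1183 − 267.9| = 21.78 Hz.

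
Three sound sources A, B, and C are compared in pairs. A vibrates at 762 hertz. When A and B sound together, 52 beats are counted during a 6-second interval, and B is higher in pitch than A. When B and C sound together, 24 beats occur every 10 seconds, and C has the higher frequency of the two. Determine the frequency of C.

773.0667 Hz

A–B: Beat frequency = 52/6 = 8.6667 Hz.
B is above A, so f_B = 762 + 8.6667 = 770.6667 Hz.
B–C: Beat frequency = 24/10 = 2.4 Hz.
C is above B, so f_C = 770.6667 + 2.4 = 773.0667 Hz.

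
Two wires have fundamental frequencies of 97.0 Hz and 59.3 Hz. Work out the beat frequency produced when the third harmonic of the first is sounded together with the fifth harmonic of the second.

5.5 Hz

Third harmonic of the first: 3·97.0 = 291.0 Hz.
Fifth harmonic of the second: 5·59.3 = 296.5 Hz.
f_beat = |291.0 − 296.5| = 5.5 Hz.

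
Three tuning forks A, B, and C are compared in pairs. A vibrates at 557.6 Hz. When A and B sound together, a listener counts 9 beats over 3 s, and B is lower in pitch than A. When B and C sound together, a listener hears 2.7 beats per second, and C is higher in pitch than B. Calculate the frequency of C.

A–B: Beat frequency = 9/3 = 3 Hz.
B is below A, so f_B = 557.6 − 3 = 554.6 Hz.
C is above B, so f_C = 554.6 + 2.7 = 557.3 Hz.

557.3 Hz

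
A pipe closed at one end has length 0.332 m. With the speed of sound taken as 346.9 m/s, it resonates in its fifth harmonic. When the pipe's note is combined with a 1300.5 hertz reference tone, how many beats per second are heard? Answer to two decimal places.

Closed pipe (odd harmonics): f_n = n·v/(4L) = 5·346.9/(4·0.332) = 1306.0994 Hz.
f_beat = |1306.0994 − 1300.5| = 5.60 Hz.

5.60 Hz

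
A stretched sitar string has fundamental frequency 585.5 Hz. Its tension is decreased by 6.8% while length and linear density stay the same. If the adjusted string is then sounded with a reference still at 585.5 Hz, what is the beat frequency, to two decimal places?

For a string, f ∝ √T, so the new frequency is 585.5·√0.932 = 565.2426 Hz.
f_beat = |565.2426 − 585.5| = 20.26 Hz.

20.26 Hz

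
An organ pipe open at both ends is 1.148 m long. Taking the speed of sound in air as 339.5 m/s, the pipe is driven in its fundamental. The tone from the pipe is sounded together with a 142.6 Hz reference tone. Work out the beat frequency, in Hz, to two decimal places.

5.27 Hz

Open pipe: f_n = n·v/(2L) = 1·339.5/(2·1.148) = 147.8659 Hz.
f_beat = |147.8659 − 142.6| = 5.27 Hz.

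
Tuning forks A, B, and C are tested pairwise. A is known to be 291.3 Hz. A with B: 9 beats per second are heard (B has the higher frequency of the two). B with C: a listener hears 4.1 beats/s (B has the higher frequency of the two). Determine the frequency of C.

B is above A, so f_B = 291.3 + 9 = 300.3 Hz.
C is below B, so f_C = 300.3 − 4.1 = 296.2 Hz.

296.2 Hz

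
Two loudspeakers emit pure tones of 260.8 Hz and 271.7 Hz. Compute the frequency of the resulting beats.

10.9 Hz

f_beat = |f₁ − f₂|.
|260.8 − 271.7| = 10.9 Hz.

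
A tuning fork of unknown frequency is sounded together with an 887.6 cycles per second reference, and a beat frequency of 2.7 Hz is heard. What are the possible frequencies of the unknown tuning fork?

884.9 Hz or 890.3 Hz

|f − 887.6| = 2.7, so f = 887.6 ± 2.7.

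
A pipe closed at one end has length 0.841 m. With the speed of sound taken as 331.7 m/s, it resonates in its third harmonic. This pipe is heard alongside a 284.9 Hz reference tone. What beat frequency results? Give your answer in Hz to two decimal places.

Closed pipe (odd harmonics): f_n = n·v/(4L) = 3·331.7/(4·0.841) = 295.8086 Hz.
f_beat = |295.8086 − 284.9| = 10.91 Hz.

10.91 Hz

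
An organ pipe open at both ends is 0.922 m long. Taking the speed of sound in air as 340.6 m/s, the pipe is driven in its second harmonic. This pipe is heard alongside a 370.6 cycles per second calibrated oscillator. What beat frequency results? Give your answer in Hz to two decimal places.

1.19 Hz

Open pipe: f_n = n·v/(2L) = 2·340.6/(2·0.922) = 369.4143 Hz.
f_beat = |369.4143 − 370.6| = 1.19 Hz.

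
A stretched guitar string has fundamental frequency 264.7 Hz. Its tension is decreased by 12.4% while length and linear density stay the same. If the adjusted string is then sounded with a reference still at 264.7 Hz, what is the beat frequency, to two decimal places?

For a string, f ∝ √T, so the new frequency is 264.7·√0.876 = 247.7456 Hz.
f_beat = |247.7456 − 264.7| = 16.95 Hz.

16.95 Hz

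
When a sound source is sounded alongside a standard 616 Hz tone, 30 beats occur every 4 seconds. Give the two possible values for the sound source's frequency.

Beat frequency = 30/4 = 7.5 Hz.
|f − 616| = 7.5, so f = 616 ± 7.5.

608.5 Hz or 623.5 Hz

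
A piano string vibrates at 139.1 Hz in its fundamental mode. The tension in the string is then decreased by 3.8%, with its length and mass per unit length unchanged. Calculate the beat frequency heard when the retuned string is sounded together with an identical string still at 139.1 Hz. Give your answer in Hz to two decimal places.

For a string, f ∝ √T, so the new frequency is 139.1·√0.962 = 136.4315 Hz.
f_beat = |136.4315 − 139.1| = 2.67 Hz.

2.67 Hz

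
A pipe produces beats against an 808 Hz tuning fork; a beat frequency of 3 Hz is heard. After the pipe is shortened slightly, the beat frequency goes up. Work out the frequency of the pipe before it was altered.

811 Hz

|f − 808| = 3, so the pipe was at either 805 Hz or 811 Hz.
A shorter pipe has a higher fundamental; the adjustment raises the pipe's frequency.
The beat rate rose, so the adjustment moved the pipe further from 808 Hz — it was already above the reference.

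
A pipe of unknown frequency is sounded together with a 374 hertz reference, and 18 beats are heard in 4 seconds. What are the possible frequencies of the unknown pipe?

Beat frequency = 18/4 = 4.5 Hz.
|f − 374| = 4.5, so f = 374 ± 4.5.

369.5 Hz or 378.5 Hz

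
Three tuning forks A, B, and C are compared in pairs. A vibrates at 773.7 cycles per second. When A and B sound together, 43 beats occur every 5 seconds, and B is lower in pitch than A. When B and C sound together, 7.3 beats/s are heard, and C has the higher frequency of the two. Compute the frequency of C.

772.4 Hz

A–B: Beat frequency = 43/5 = 8.6 Hz.
B is below A, so f_B = 773.7 − 8.6 = 765.1 Hz.
C is above B, so f_C = 765.1 + 7.3 = 772.4 Hz.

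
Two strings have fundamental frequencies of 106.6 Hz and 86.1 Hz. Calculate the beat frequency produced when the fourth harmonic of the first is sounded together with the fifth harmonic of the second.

4.1 Hz

Fourth harmonic of the first: 4·106.6 = 426.4 Hz.
Fifth harmonic of the second: 5·86.1 = 430.5 Hz.
f_beat = |426.4 − 430.5| = 4.1 Hz.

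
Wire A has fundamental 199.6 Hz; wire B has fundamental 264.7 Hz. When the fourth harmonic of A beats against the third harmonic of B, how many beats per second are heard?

Fourth harmonic of the first: 4·199.6 = 798.4 Hz.
Third harmonic of the second: 3·264.7 = 794.1 Hz.
f_beat = |798.4 − 794.1| = 4.3 Hz.

4.3 Hz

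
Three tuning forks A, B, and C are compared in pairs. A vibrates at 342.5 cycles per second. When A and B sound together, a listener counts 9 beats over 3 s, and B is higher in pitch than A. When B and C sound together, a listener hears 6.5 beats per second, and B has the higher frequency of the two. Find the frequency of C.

A–B: Beat frequency = 9/3 = 3 Hz.
B is above A, so f_B = 342.5 + 3 = 345.5 Hz.
C is below B, so f_C = 345.5 − 6.5 = 339 Hz.

339 Hz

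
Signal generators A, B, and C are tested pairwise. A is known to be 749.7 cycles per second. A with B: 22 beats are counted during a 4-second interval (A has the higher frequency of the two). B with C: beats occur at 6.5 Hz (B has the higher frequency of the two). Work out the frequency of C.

737.7 Hz

A–B: Beat frequency = 22/4 = 5.5 Hz.
B is below A, so f_B = 749.7 − 5.5 = 744.2 Hz.
C is below B, so f_C = 744.2 − 6.5 = 737.7 Hz.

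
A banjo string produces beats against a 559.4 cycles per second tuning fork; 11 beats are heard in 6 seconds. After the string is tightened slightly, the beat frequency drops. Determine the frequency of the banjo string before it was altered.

557.5667 Hz

Beat frequency = 11/6 = 1.8333 Hz.
|f − 559.4| = 1.8333, so the banjo string was at either 557.5667 Hz or 561.2333 Hz.
Increasing tension raises a string's frequency; the adjustment raises the banjo string's frequency.
The beat rate fell, so the adjustment moved the banjo string toward 559.4 Hz — it must have started below the reference.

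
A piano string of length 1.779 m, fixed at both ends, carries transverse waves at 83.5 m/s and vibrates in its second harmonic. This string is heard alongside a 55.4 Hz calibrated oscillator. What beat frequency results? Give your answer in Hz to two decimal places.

For a string fixed at both ends, f_n = n·v/(2L) = 2·83.5/(2·1.779) = 46.9365 Hz.
f_beat = |46.9365 − 55.4| = 8.46 Hz.

8.46 Hz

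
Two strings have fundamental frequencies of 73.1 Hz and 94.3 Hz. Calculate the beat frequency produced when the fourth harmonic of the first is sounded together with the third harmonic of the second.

9.5 Hz

Fourth harmonic of the first: 4·73.1 = 292.4 Hz.
Third harmonic of the second: 3·94.3 = 282.9 Hz.
f_beat = |292.4 − 282.9| = 9.5 Hz.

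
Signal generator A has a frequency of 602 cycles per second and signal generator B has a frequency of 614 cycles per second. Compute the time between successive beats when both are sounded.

0.083 s

f_beat = |602 − 614| = 12 Hz.
Beat period T = 1 / f_beat = 1 / 12 s.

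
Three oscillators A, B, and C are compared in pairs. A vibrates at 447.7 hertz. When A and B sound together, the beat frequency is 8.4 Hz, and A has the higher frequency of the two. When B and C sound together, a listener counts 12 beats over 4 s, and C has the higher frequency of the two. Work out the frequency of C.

B is below A, so f_B = 447.7 − 8.4 = 439.3 Hz.
B–C: Beat frequency = 12/4 = 3 Hz.
C is above B, so f_C = 439.3 + 3 = 442.3 Hz.

442.3 Hz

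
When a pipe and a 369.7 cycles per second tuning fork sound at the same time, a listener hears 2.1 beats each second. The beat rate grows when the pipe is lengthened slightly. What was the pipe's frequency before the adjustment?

367.6 Hz

|f − 369.7| = 2.1, so the pipe was at either 367.6 Hz or 371.8 Hz.
A longer pipe has a lower fundamental; the adjustment lowers the pipe's frequency.
The beat rate rose, so the adjustment moved the pipe further from 369.7 Hz — it was already below the reference.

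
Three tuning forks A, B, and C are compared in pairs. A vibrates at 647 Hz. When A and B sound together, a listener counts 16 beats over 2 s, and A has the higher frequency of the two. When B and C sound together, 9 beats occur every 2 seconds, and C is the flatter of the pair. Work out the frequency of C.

634.5 Hz

A–B: Beat frequency = 16/2 = 8 Hz.
B is below A, so f_B = 647 − 8 = 639 Hz.
B–C: Beat frequency = 9/2 = 4.5 Hz.
C is below B, so f_C = 639 − 4.5 = 634.5 Hz.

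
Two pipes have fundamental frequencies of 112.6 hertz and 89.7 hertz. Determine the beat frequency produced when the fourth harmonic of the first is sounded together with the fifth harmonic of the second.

1.9 Hz

Fourth harmonic of the first: 4·112.6 = 450.4 Hz.
Fifth harmonic of the second: 5·89.7 = 448.5 Hz.
f_beat = |450.4 − 448.5| = 1.9 Hz.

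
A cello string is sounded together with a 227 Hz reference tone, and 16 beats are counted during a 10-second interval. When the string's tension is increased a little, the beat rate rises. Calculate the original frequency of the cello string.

Beat frequency = 16/10 = 1.6 Hz.
|f − 227| = 1.6, so the cello string was at either 225.4 Hz or 228.6 Hz.
Higher tension means higher frequency; the adjustment raises the cello string's frequency.
The beat rate rose, so the adjustment moved the cello string further from 227 Hz — it was already above the reference.

228.6 Hz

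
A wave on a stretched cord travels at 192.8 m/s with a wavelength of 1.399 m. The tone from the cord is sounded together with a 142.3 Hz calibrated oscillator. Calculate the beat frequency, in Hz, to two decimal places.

4.49 Hz

Source frequency f = v/λ = 192.8/1.399 = 137.8127 Hz.
f_beat = |137.8127 − 142.3| = 4.49 Hz.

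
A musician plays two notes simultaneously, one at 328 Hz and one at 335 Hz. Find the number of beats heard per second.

The beat frequency equals the magnitude of the frequency difference.
|328 − 335| = 7 Hz.

7 Hz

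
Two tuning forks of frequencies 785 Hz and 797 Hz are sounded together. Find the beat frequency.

12 Hz

Beats arise from superposition of two nearby frequencies; the beat rate is |f₁ − f₂|.
|785 − 797| = 12 Hz.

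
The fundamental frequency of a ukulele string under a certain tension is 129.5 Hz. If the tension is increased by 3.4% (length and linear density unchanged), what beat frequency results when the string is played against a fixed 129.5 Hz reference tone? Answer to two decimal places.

2.18 Hz

For a string, f ∝ √T, so the new frequency is 129.5·√1.034 = 131.6831 Hz.
f_beat = |131.6831 − 129.5| = 2.18 Hz.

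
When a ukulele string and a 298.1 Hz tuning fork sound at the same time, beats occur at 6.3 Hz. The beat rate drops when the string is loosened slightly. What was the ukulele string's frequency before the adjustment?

304.4 Hz

|f − 298.1| = 6.3, so the ukulele string was at either 291.8 Hz or 304.4 Hz.
Reducing tension lowers a string's frequency; the adjustment lowers the ukulele string's frequency.
The beat rate fell, so the adjustment moved the ukulele string toward 298.1 Hz — it must have started above the reference.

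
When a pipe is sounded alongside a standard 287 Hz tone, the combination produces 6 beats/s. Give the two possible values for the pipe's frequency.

|f − 287| = 6, so f = 287 ± 6.

281 Hz or 293 Hz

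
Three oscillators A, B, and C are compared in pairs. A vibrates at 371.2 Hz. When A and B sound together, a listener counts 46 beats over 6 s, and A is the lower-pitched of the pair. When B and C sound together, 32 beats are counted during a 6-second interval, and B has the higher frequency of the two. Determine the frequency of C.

A–B: Beat frequency = 46/6 = 7.6667 Hz.
B is above A, so f_B = 371.2 + 7.6667 = 378.8667 Hz.
B–C: Beat frequency = 32/6 = 5.3333 Hz.
C is below B, so f_C = 378.8667 − 5.3333 = 373.5333 Hz.

373.5333 Hz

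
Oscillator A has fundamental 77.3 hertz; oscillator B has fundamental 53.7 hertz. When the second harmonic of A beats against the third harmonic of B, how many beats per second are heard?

Second harmonic of the first: 2·77.3 = 154.6 Hz.
Third harmonic of the second: 3·53.7 = 161.1 Hz.
f_beat = |154.6 − 161.1| = 6.5 Hz.

6.5 Hz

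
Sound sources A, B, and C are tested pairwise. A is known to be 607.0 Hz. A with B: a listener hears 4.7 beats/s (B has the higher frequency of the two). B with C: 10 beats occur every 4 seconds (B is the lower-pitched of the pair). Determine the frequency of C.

B is above A, so f_B = 607.0 + 4.7 = 611.7 Hz.
B–C: Beat frequency = 10/4 = 2.5 Hz.
C is above B, so f_C = 611.7 + 2.5 = 614.2 Hz.

614.2 Hz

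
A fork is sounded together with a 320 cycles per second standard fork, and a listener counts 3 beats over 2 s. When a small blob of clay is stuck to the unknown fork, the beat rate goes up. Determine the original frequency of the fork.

Beat frequency = 3/2 = 1.5 Hz.
|f − 320| = 1.5, so the fork was at either 318.5 Hz or 321.5 Hz.
Adding mass to a fork lowers its frequency; the adjustment lowers the fork's frequency.
The beat rate rose, so the adjustment moved the fork further from 320 Hz — it was already below the reference.

318.5 Hz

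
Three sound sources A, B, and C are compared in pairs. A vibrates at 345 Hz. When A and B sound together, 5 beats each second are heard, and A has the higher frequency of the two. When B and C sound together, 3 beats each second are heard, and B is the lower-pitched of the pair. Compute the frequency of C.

B is below A, so f_B = 345 − 5 = 340 Hz.
C is above B, so f_C = 340 + 3 = 343 Hz.

343 Hz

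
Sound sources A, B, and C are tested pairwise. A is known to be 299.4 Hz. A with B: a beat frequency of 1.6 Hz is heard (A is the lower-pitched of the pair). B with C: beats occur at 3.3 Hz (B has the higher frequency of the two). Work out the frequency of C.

297.7 Hz

B is above A, so f_B = 299.4 + 1.6 = 301 Hz.
C is below B, so f_C = 301 − 3.3 = 297.7 Hz.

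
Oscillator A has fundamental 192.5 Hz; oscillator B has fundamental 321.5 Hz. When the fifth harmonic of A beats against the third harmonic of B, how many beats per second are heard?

2.0 Hz

Fifth harmonic of the first: 5·192.5 = 962.5 Hz.
Third harmonic of the second: 3·321.5 = 964.5 Hz.
f_beat = |962.5 − 964.5| = 2.0 Hz.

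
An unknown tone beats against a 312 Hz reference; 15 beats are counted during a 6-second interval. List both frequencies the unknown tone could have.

Beat frequency = 15/6 = 2.5 Hz.
|f − 312| = 2.5, so f = 312 ± 2.5.

309.5 Hz or 314.5 Hz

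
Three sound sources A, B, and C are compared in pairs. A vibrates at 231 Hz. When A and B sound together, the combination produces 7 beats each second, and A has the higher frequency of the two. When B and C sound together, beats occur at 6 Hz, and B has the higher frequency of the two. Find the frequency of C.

218 Hz

B is below A, so f_B = 231 − 7 = 224 Hz.
C is below B, so f_C = 224 − 6 = 218 Hz.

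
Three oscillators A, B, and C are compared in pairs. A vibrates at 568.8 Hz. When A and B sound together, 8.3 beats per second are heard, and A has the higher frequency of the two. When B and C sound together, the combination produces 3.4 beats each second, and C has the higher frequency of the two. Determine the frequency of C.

563.9 Hz

B is below A, so f_B = 568.8 − 8.3 = 560.5 Hz.
C is above B, so f_C = 560.5 + 3.4 = 563.9 Hz.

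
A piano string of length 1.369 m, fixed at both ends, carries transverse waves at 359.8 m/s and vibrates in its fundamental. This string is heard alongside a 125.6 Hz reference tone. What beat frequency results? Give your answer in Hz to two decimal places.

5.81 Hz

For a string fixed at both ends, f_n = n·v/(2L) = 1·359.8/(2·1.369) = 131.4098 Hz.
f_beat = |131.4098 − 125.6| = 5.81 Hz.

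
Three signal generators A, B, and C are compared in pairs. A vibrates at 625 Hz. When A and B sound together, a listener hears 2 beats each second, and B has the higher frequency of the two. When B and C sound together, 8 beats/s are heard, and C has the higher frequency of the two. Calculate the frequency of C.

635 Hz

B is above A, so f_B = 625 + 2 = 627 Hz.
C is above B, so f_C = 627 + 8 = 635 Hz.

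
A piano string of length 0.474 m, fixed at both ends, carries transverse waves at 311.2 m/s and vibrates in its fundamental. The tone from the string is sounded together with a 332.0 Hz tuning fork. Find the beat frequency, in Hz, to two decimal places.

3.73 Hz

For a string fixed at both ends, f_n = n·v/(2L) = 1·311.2/(2·0.474) = 328.2700 Hz.
f_beat = |328.2700 − 332.0| = 3.73 Hz.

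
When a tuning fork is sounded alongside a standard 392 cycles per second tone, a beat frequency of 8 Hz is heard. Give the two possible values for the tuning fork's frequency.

|f − 392| = 8, so f = 392 ± 8.

384 Hz or 400 Hz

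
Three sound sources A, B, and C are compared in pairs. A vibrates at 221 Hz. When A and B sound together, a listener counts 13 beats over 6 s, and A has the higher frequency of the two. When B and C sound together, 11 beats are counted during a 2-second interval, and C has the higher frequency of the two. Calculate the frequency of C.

224.3333 Hz

A–B: Beat frequency = 13/6 = 2.1667 Hz.
B is below A, so f_B = 221 − 2.1667 = 218.8333 Hz.
B–C: Beat frequency = 11/2 = 5.5 Hz.
C is above B, so f_C = 218.8333 + 5.5 = 224.3333 Hz.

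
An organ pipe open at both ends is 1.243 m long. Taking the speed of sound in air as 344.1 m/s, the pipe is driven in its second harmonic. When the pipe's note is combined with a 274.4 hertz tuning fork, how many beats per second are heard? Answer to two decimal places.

Open pipe: f_n = n·v/(2L) = 2·344.1/(2·1.243) = 276.8302 Hz.
f_beat = |276.8302 − 274.4| = 2.43 Hz.

2.43 Hz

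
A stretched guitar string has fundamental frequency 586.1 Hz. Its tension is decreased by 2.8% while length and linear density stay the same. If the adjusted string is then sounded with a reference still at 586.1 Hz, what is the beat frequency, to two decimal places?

8.26 Hz

For a string, f ∝ √T, so the new frequency is 586.1·√0.972 = 577.8363 Hz.
f_beat = |577.8363 − 586.1| = 8.26 Hz.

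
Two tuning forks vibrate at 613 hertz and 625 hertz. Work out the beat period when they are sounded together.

0.083 s

f_beat = |613 − 625| = 12 Hz.
Beat period T = 1 / f_beat = 1 / 12 s.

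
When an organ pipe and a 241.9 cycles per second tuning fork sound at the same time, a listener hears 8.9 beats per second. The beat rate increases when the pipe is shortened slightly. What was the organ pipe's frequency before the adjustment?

|f − 241.9| = 8.9, so the organ pipe was at either 233 Hz or 250.8 Hz.
A shorter pipe has a higher fundamental; the adjustment raises the organ pipe's frequency.
The beat rate rose, so the adjustment moved the organ pipe further from 241.9 Hz — it was already above the reference.

250.8 Hz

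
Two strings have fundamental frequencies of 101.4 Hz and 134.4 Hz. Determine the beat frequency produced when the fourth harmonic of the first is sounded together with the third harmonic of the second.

Fourth harmonic of the first: 4·101.4 = 405.6 Hz.
Third harmonic of the second: 3·134.4 = 403.2 Hz.
f_beat = |405.6 − 403.2| = 2.4 Hz.

2.4 Hz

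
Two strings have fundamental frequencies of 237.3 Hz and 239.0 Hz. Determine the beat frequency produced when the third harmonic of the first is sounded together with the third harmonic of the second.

5.1 Hz

Third harmonic of the first: 3·237.3 = 711.9 Hz.
Third harmonic of the second: 3·239.0 = 717.0 Hz.
f_beat = |711.9 − 717.0| = 5.1 Hz.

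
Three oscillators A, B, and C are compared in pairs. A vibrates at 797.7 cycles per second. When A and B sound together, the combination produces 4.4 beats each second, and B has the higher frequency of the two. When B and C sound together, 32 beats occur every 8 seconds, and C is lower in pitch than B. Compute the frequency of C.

B is above A, so f_B = 797.7 + 4.4 = 802.1 Hz.
B–C: Beat frequency = 32/8 = 4 Hz.
C is below B, so f_C = 802.1 − 4 = 798.1 Hz.

798.1 Hz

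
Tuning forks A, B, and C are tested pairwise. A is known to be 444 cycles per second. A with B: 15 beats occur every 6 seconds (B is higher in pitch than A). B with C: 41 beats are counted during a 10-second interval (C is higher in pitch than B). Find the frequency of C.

450.6 Hz

A–B: Beat frequency = 15/6 = 2.5 Hz.
B is above A, so f_B = 444 + 2.5 = 446.5 Hz.
B–C: Beat frequency = 41/10 = 4.1 Hz.
C is above B, so f_C = 446.5 + 4.1 = 450.6 Hz.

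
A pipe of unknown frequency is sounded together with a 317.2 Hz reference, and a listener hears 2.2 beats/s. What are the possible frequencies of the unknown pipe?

|f − 317.2| = 2.2, so f = 317.2 ± 2.2.

315 Hz or 319.4 Hz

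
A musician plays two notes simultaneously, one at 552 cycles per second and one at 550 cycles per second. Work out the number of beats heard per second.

The beat frequency equals the magnitude of the frequency difference.
|552 − 550| = 2 Hz.

2 Hz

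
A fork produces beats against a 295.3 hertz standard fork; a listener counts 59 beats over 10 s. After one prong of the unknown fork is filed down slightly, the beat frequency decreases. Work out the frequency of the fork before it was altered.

Beat frequency = 59/10 = 5.9 Hz.
|f − 295.3| = 5.9, so the fork was at either 289.4 Hz or 301.2 Hz.
Filing a prong removes mass and raises the fork's frequency; the adjustment raises the fork's frequency.
The beat rate fell, so the adjustment moved the fork toward 295.3 Hz — it must have started below the reference.

289.4 Hz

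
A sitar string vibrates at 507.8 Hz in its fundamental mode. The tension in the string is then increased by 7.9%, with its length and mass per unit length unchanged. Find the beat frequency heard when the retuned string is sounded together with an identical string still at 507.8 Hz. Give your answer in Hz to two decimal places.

19.68 Hz

For a string, f ∝ √T, so the new frequency is 507.8·√1.079 = 527.4769 Hz.
f_beat = |527.4769 − 507.8| = 19.68 Hz.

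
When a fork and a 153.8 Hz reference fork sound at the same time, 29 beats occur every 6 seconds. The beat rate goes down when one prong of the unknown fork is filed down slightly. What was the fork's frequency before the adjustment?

Beat frequency = 29/6 = 4.8333 Hz.
|f − 153.8| = 4.8333, so the fork was at either 148.9667 Hz or 158.6333 Hz.
Filing a prong removes mass and raises the fork's frequency; the adjustment raises the fork's frequency.
The beat rate fell, so the adjustment moved the fork toward 153.8 Hz — it must have started below the reference.

148.9667 Hz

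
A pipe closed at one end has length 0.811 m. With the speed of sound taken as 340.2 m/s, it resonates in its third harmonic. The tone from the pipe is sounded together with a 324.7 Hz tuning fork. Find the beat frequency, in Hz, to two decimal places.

10.09 Hz

Closed pipe (odd harmonics): f_n = n·v/(4L) = 3·340.2/(4·0.811) = 314.6116 Hz.
f_beat = |314.6116 − 324.7| = 10.09 Hz.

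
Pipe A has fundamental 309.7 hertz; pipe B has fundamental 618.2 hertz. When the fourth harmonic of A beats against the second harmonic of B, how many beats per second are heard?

Fourth harmonic of the first: 4·309.7 = 1238.8 Hz.
Second harmonic of the second: 2·618.2 = 1236.4 Hz.
f_beat = |1238.8 − 1236.4| = 2.4 Hz.

2.4 Hz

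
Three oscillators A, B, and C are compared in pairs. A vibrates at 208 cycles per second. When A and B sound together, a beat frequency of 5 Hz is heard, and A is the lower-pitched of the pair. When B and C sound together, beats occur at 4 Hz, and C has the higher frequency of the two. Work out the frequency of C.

217 Hz

B is above A, so f_B = 208 + 5 = 213 Hz.
C is above B, so f_C = 213 + 4 = 217 Hz.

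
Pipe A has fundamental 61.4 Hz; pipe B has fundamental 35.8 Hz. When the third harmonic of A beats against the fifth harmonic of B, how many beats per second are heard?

5.2 Hz

Third harmonic of the first: 3·61.4 = 184.2 Hz.
Fifth harmonic of the second: 5·35.8 = 179.0 Hz.
f_beat = |184.2 − 179.0| = 5.2 Hz.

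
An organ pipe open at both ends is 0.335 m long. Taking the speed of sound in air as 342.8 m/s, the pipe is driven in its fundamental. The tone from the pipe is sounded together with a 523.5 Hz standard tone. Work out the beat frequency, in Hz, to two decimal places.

Open pipe: f_n = n·v/(2L) = 1·342.8/(2·0.335) = 511.6418 Hz.
f_beat = |511.6418 − 523.5| = 11.86 Hz.

11.86 Hz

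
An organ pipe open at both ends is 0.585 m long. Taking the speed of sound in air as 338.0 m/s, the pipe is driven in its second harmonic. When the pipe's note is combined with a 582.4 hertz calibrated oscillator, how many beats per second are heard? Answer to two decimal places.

4.62 Hz

Open pipe: f_n = n·v/(2L) = 2·338.0/(2·0.585) = 577.7778 Hz.
f_beat = |577.7778 − 582.4| = 4.62 Hz.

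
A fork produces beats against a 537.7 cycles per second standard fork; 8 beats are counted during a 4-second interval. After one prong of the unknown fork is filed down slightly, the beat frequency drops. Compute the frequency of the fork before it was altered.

Beat frequency = 8/4 = 2 Hz.
|f − 537.7| = 2, so the fork was at either 535.7 Hz or 539.7 Hz.
Filing a prong removes mass and raises the fork's frequency; the adjustment raises the fork's frequency.
The beat rate fell, so the adjustment moved the fork toward 537.7 Hz — it must have started below the reference.

535.7 Hz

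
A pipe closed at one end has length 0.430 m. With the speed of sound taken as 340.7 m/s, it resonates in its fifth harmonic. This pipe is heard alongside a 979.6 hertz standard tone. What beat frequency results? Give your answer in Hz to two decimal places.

Closed pipe (odd harmonics): f_n = n·v/(4L) = 5·340.7/(4·0.430) = 990.4070 Hz.
f_beat = |990.4070 − 979.6| = 10.81 Hz.

10.81 Hz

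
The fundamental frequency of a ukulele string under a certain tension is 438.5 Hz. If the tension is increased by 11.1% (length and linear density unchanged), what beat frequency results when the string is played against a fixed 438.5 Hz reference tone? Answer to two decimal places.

For a string, f ∝ √T, so the new frequency is 438.5·√1.111 = 462.1965 Hz.
f_beat = |462.1965 − 438.5| = 23.70 Hz.

23.70 Hz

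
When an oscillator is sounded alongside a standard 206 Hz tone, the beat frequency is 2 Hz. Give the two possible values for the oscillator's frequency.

|f − 206| = 2, so f = 206 ± 2.

204 Hz or 208 Hz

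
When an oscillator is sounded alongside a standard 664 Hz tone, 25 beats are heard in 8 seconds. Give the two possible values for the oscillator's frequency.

660.875 Hz or 667.125 Hz

Beat frequency = 25/8 = 3.125 Hz.
|f − 664| = 3.125, so f = 664 ± 3.125.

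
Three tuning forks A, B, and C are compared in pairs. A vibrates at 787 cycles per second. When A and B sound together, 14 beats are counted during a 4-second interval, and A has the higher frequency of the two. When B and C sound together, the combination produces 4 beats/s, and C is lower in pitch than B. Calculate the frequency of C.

779.5 Hz

A–B: Beat frequency = 14/4 = 3.5 Hz.
B is below A, so f_B = 787 − 3.5 = 783.5 Hz.
C is below B, so f_C = 783.5 − 4 = 779.5 Hz.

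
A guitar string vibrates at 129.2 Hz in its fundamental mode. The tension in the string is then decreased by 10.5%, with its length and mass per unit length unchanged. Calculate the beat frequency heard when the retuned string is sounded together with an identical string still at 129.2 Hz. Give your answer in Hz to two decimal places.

For a string, f ∝ √T, so the new frequency is 129.2·√0.895 = 122.2289 Hz.
f_beat = |122.2289 − 129.2| = 6.97 Hz.

6.97 Hz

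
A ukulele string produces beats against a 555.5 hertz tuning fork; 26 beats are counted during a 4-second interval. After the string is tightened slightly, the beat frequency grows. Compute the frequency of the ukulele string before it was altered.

Beat frequency = 26/4 = 6.5 Hz.
|f − 555.5| = 6.5, so the ukulele string was at either 549 Hz or 562 Hz.
Increasing tension raises a string's frequency; the adjustment raises the ukulele string's frequency.
The beat rate rose, so the adjustment moved the ukulele string further from 555.5 Hz — it was already above the reference.

562 Hz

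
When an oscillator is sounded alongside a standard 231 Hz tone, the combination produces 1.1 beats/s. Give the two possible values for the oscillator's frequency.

|f − 231| = 1.1, so f = 231 ± 1.1.

229.9 Hz or 232.1 Hz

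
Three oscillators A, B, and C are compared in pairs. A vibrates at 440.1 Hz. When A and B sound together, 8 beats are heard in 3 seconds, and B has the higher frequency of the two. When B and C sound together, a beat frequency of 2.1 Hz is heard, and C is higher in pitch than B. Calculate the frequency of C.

444.8667 Hz

A–B: Beat frequency = 8/3 = 2.6667 Hz.
B is above A, so f_B = 440.1 + 2.6667 = 442.7667 Hz.
C is above B, so f_C = 442.7667 + 2.1 = 444.8667 Hz.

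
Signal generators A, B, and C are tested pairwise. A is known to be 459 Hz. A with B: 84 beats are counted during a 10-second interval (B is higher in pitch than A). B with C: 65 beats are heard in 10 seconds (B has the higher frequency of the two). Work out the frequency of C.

A–B: Beat frequency = 84/10 = 8.4 Hz.
B is above A, so f_B = 459 + 8.4 = 467.4 Hz.
B–C: Beat frequency = 65/10 = 6.5 Hz.
C is below B, so f_C = 467.4 − 6.5 = 460.9 Hz.

460.9 Hz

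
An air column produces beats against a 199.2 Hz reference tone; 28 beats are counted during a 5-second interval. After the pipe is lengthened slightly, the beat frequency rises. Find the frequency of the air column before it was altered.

193.6 Hz

Beat frequency = 28/5 = 5.6 Hz.
|f − 199.2| = 5.6, so the air column was at either 193.6 Hz or 204.8 Hz.
A longer pipe has a lower fundamental; the adjustment lowers the air column's frequency.
The beat rate rose, so the adjustment moved the air column further from 199.2 Hz — it was already below the reference.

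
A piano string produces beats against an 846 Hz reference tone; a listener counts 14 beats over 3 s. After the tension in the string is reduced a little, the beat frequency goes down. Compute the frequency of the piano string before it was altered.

850.6667 Hz

Beat frequency = 14/3 = 4.6667 Hz.
|f − 846| = 4.6667, so the piano string was at either 841.3333 Hz or 850.6667 Hz.
Lower tension means lower frequency; the adjustment lowers the piano string's frequency.
The beat rate fell, so the adjustment moved the piano string toward 846 Hz — it must have started above the reference.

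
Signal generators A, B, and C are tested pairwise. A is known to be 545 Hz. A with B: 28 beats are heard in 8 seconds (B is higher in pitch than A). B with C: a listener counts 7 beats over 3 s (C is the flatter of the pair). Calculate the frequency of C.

A–B: Beat frequency = 28/8 = 3.5 Hz.
B is above A, so f_B = 545 + 3.5 = 548.5 Hz.
B–C: Beat frequency = 7/3 = 2.3333 Hz.
C is below B, so f_C = 548.5 − 2.3333 = 546.1667 Hz.

546.1667 Hz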